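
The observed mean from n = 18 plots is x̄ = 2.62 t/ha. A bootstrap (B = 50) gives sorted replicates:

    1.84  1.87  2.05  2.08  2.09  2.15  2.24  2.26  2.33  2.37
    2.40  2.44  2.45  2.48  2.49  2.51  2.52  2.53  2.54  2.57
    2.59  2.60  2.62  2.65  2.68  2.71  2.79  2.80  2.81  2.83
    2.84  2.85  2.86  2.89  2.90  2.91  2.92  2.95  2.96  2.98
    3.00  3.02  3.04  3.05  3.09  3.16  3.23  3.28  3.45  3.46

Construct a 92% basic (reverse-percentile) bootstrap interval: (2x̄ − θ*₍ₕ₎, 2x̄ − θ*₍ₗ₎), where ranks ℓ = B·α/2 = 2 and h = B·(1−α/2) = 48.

(1.96, 3.37)

Percentile endpoints at ranks 2 and 48: θ*₍2₎ = 1.87, θ*₍48₎ = 3.28.
Basic interval reflects these around x̄:
  lower = 2 × 2.62 − 3.28 = 1.96
  upper = 2 × 2.62 − 1.87 = 3.37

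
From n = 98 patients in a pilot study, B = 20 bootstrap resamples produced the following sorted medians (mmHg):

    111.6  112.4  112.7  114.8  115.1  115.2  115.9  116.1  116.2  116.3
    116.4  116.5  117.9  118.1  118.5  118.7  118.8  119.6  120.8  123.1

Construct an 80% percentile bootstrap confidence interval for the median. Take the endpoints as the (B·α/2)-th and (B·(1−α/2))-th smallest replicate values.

(112.4, 119.6)

α = 0.20; lower rank = 20 × 0.100 = 2; upper rank = 20 × 0.900 = 18.
The 2nd smallest replicate is 112.4; the 18th is 119.6.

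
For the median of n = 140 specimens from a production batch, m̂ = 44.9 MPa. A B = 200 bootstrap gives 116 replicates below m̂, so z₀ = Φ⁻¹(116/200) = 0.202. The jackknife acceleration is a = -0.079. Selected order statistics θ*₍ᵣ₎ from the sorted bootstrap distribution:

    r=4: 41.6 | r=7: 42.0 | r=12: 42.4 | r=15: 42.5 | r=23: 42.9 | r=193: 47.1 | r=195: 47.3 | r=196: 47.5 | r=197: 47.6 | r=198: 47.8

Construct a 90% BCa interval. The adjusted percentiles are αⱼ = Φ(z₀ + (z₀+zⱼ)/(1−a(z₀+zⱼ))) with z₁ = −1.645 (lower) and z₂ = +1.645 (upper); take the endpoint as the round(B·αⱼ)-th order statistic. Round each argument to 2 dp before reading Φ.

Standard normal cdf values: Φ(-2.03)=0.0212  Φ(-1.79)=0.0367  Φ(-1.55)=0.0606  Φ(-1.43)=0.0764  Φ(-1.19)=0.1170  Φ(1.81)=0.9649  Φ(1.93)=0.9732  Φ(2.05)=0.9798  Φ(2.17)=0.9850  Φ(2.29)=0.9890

(42.5, 47.1)

Lower: z₀ + z₁ = 0.202 + (-1.645) = -1.443; 1 − a(z₀+z₁) = 1 − (-0.079)(-1.443) = 0.8860; argument = 0.202 + (-1.443)/0.8860 = -1.4267 → -1.43.
α₁ = Φ(-1.43) = 0.0764; rank = round(200 × 0.0764) = 15; θ*₍15₎ = 42.5.
Upper: z₀ + z₂ = 1.847; 1 − a(z₀+z₂) = 1.1459; argument = 1.8138 → 1.81; α₂ = 0.9649; rank = 193; θ*₍193₎ = 47.1.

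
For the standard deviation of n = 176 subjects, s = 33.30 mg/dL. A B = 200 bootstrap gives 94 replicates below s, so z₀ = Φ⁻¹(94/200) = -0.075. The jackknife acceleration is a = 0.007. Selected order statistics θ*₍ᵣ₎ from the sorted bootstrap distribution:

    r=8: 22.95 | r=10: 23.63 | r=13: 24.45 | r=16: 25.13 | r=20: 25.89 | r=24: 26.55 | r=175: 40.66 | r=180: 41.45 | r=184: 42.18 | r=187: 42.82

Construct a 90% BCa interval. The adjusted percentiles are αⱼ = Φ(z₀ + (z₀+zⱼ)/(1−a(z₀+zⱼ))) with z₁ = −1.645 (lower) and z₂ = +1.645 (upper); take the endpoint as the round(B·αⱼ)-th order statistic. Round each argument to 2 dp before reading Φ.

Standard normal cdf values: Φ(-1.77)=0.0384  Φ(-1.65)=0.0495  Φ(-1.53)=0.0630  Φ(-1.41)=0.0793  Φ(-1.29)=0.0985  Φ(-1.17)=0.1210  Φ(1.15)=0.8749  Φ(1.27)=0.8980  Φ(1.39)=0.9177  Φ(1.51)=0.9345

Lower: z₀ + z₁ = -0.075 + (-1.645) = -1.720; 1 − a(z₀+z₁) = 1 − (0.007)(-1.720) = 1.0120; argument = -0.075 + (-1.720)/1.0120 = -1.7745 → -1.77.
α₁ = Φ(-1.77) = 0.0384; rank = round(200 × 0.0384) = 8; θ*₍8₎ = 22.95.
Upper: z₀ + z₂ = 1.570; 1 − a(z₀+z₂) = 0.9890; argument = 1.5124 → 1.51; α₂ = 0.9345; rank = 187; θ*₍187₎ = 42.82.

(22.95, 42.82)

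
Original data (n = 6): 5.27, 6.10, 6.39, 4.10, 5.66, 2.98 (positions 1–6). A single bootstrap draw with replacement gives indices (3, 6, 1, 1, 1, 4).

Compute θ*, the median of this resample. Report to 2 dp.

θ* = 5.27

Resample values: 6.39, 2.98, 5.27, 5.27, 5.27, 4.10.
Sorted: 2.98, 4.10, 5.27, 5.27, 5.27, 6.39
Median = average of the two middle values = 5.27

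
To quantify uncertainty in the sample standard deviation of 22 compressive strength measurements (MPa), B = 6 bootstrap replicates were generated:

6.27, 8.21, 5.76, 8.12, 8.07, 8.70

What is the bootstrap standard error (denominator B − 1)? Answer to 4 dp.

SE* = 1.1993

Bootstrap SE is the standard deviation of the 6 replicate standard deviations.
Mean of replicates: (6.27 + 8.21 + 5.76 + 8.12 + 8.07 + 8.70) / 6 = 45.13000 / 6 = 7.52167
Sum of squared deviations: (−1.25167)² + (+0.68833)² + (−1.76167)² + (+0.59833)² + (+0.54833)² + (+1.17833)² = 7.19108
Variance = 7.19108 / 5 = 1.43822
SE* = √1.43822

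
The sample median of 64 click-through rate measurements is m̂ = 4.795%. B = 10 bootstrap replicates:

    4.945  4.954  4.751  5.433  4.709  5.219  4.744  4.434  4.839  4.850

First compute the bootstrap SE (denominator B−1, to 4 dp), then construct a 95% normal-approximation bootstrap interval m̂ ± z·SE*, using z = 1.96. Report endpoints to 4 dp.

Mean of replicates = 4.8878; sum of squared deviations = 0.6957; SE* = √(0.6957/9) = 0.2780
Margin = 1.96 × 0.2780 = 0.54488
Interval: 4.795 ± 0.54488

(4.2501, 5.3399)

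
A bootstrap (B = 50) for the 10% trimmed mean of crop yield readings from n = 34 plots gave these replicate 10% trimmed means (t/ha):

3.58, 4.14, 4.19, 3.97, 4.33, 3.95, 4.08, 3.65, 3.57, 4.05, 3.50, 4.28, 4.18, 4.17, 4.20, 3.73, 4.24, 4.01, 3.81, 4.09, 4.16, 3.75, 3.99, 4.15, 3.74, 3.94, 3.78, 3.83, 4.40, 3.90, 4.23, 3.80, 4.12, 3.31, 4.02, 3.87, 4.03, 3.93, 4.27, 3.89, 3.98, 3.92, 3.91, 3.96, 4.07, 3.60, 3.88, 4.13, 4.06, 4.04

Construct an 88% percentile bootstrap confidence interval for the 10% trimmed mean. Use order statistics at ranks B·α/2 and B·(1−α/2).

Sorted replicates: 3.31, 3.50, 3.57, 3.58, 3.60, 3.65, 3.73, 3.74, 3.75, 3.78, 3.80, 3.81, 3.83, 3.87, 3.88, 3.89, 3.90, 3.91, 3.92, 3.93, 3.94, 3.95, 3.96, 3.97, 3.98, 3.99, 4.01, 4.02, 4.03, 4.04, 4.05, 4.06, 4.07, 4.08, 4.09, 4.12, 4.13, 4.14, 4.15, 4.16, 4.17, 4.18, 4.19, 4.20, 4.23, 4.24, 4.27, 4.28, 4.33, 4.40
α = 0.12; lower rank = 50 × 0.060 = 3; upper rank = 50 × 0.940 = 47.
The 3rd smallest replicate is 3.57; the 47th is 4.27.

(3.57, 4.27)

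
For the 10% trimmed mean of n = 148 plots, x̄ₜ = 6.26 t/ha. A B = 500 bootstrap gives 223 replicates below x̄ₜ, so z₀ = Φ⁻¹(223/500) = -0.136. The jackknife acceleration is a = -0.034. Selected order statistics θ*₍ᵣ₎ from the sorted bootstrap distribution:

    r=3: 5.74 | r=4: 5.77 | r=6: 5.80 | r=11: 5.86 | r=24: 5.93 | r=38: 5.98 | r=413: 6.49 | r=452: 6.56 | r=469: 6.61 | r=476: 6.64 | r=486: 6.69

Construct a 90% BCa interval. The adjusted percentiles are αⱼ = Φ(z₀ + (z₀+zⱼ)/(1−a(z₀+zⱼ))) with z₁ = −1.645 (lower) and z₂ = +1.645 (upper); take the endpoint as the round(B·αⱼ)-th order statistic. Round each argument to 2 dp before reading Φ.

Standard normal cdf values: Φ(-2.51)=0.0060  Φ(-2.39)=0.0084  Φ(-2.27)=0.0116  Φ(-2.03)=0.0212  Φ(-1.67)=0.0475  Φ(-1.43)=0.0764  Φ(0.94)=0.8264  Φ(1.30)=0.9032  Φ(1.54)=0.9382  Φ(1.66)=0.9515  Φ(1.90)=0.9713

Lower: z₀ + z₁ = -0.136 + (-1.645) = -1.781; 1 − a(z₀+z₁) = 1 − (-0.034)(-1.781) = 0.9394; argument = -0.136 + (-1.781)/0.9394 = -2.0318 → -2.03.
α₁ = Φ(-2.03) = 0.0212; rank = round(500 × 0.0212) = 11; θ*₍11₎ = 5.86.
Upper: z₀ + z₂ = 1.509; 1 − a(z₀+z₂) = 1.0513; argument = 1.2994 → 1.30; α₂ = 0.9032; rank = 452; θ*₍452₎ = 6.56.

(5.86, 6.56)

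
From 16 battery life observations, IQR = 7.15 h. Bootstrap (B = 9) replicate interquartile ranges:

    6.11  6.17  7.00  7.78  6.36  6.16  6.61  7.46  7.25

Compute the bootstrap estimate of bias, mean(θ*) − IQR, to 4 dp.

bias = −0.3833

mean(θ*) = (6.11 + 6.17 + 7.00 + 7.78 + 6.36 + 6.16 + 6.61 + 7.46 + 7.25) / 9 = 6.76667
bias = 6.76667 − 7.15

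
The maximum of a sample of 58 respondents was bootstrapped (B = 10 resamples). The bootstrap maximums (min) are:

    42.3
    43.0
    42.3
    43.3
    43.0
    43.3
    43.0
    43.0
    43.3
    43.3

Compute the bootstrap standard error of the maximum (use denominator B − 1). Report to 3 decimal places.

SE* = 0.385

Bootstrap SE is the standard deviation of the 10 replicate maximums.
Mean of replicates: (42.3 + 43.0 + 42.3 + 43.3 + 43.0 + 43.3 + 43.0 + 43.0 + 43.3 + 43.3) / 10 = 429.8000 / 10 = 42.9800
Sum of squared deviations: (−0.6800)² + (+0.0200)² + (−0.6800)² + (+0.3200)² + (+0.0200)² + (+0.3200)² + (+0.0200)² + (+0.0200)² + (+0.3200)² + (+0.3200)² = 1.3360
Variance = 1.3360 / 9 = 0.1484
SE* = √0.1484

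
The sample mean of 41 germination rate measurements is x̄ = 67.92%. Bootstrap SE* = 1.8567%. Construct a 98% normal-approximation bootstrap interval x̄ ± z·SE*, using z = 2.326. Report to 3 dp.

(63.601, 72.239)

Margin = 2.326 × 1.8567 = 4.3187
Interval: 67.92 ± 4.3187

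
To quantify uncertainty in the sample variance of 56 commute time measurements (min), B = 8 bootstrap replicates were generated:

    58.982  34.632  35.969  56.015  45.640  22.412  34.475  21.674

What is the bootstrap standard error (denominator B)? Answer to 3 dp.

Bootstrap SE is the standard deviation of the 8 replicate variances.
Mean of replicates: (58.982 + 34.632 + 35.969 + 56.015 + 45.640 + 22.412 + 34.475 + 21.674) / 8 = 309.7990 / 8 = 38.7249
Sum of squared deviations: (+20.2571)² + (−4.0929)² + (−2.7559)² + (+17.2901)² + (+6.9151)² + (−16.3129)² + (−4.2499)² + (−17.0509)² = 1356.3686
Variance = 1356.3686 / 8 = 169.5461
SE* = √169.5461

SE* = 13.021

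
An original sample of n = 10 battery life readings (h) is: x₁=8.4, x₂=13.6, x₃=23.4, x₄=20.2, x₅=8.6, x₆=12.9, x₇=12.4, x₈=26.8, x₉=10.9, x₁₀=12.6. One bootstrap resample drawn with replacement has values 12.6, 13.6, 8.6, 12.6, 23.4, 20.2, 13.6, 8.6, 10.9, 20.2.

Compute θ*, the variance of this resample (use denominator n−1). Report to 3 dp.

θ* = 26.173

Mean = 14.4300; sum of squared deviations = 235.5610
s² = 235.5610 / 9 = 26.1734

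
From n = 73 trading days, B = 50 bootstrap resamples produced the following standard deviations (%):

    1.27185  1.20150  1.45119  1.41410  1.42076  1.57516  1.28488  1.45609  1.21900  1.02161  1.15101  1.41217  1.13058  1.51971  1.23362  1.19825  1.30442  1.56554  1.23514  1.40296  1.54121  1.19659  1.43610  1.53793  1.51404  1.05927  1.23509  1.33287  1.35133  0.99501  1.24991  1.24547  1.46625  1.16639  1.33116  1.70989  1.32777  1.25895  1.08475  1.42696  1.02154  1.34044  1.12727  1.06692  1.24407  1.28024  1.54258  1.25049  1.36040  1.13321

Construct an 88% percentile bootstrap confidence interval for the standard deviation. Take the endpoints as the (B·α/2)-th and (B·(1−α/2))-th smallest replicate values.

Sorted replicates: 0.99501, 1.02154, 1.02161, 1.05927, 1.06692, 1.08475, 1.12727, 1.13058, 1.13321, 1.15101, 1.16639, 1.19659, 1.19825, 1.20150, 1.21900, 1.23362, 1.23509, 1.23514, 1.24407, 1.24547, 1.24991, 1.25049, 1.25895, 1.27185, 1.28024, 1.28488, 1.30442, 1.32777, 1.33116, 1.33287, 1.34044, 1.35133, 1.36040, 1.40296, 1.41217, 1.41410, 1.42076, 1.42696, 1.43610, 1.45119, 1.45609, 1.46625, 1.51404, 1.51971, 1.53793, 1.54121, 1.54258, 1.56554, 1.57516, 1.70989
α = 0.12; lower rank = 50 × 0.060 = 3; upper rank = 50 × 0.940 = 47.
The 3rd smallest replicate is 1.02161; the 47th is 1.54258.

(1.02161, 1.54258)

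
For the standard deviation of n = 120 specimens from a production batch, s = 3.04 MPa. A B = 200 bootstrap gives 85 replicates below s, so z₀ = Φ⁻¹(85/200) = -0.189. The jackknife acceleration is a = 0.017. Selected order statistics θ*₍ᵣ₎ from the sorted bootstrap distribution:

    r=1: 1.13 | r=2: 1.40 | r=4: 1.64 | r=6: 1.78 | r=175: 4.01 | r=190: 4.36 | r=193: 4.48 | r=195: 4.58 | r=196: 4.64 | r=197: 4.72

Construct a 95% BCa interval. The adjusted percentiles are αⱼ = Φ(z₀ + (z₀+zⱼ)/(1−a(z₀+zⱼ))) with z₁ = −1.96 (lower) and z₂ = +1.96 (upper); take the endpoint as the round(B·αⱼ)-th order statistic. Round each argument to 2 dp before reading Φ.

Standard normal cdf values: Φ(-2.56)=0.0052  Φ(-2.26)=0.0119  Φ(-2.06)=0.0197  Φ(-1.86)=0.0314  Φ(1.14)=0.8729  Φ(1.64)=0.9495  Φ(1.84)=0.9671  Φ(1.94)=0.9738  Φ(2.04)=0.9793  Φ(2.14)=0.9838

Lower: z₀ + z₁ = -0.189 + (-1.960) = -2.149; 1 − a(z₀+z₁) = 1 − (0.017)(-2.149) = 1.0365; argument = -0.189 + (-2.149)/1.0365 = -2.2623 → -2.26.
α₁ = Φ(-2.26) = 0.0119; rank = round(200 × 0.0119) = 2; θ*₍2₎ = 1.40.
Upper: z₀ + z₂ = 1.771; 1 − a(z₀+z₂) = 0.9699; argument = 1.6370 → 1.64; α₂ = 0.9495; rank = 190; θ*₍190₎ = 4.36.

(1.40, 4.36)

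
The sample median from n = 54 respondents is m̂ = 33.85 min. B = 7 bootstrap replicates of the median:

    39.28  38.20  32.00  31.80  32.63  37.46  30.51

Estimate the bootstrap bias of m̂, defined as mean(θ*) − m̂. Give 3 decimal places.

bias = +0.704

mean(θ*) = (39.28 + 38.20 + 32.00 + 31.80 + 32.63 + 37.46 + 30.51) / 7 = 34.5543
bias = 34.5543 − 33.85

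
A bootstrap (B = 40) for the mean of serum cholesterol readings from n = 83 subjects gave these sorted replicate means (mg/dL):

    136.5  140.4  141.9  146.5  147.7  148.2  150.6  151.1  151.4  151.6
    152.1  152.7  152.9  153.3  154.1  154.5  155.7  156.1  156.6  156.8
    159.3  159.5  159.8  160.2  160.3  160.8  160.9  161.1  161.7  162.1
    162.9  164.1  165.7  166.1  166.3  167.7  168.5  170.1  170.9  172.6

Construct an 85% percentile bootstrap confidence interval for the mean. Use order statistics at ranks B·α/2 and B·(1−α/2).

(141.9, 168.5)

α = 0.15; lower rank = 40 × 0.075 = 3; upper rank = 40 × 0.925 = 37.
The 3rd smallest replicate is 141.9; the 37th is 168.5.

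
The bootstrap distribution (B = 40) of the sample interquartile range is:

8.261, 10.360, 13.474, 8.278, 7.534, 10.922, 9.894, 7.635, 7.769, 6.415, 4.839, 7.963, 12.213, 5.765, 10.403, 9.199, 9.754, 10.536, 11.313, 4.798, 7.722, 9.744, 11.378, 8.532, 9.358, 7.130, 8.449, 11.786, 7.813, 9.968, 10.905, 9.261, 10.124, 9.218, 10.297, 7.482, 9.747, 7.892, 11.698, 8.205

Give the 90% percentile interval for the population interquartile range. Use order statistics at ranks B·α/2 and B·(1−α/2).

(4.839, 11.786)

Sorted replicates: 4.798, 4.839, 5.765, 6.415, 7.130, 7.482, 7.534, 7.635, 7.722, 7.769, 7.813, 7.892, 7.963, 8.205, 8.261, 8.278, 8.449, 8.532, 9.199, 9.218, 9.261, 9.358, 9.744, 9.747, 9.754, 9.894, 9.968, 10.124, 10.297, 10.360, 10.403, 10.536, 10.905, 10.922, 11.313, 11.378, 11.698, 11.786, 12.213, 13.474
α = 0.10; lower rank = 40 × 0.050 = 2; upper rank = 40 × 0.950 = 38.
The 2nd smallest replicate is 4.839; the 38th is 11.786.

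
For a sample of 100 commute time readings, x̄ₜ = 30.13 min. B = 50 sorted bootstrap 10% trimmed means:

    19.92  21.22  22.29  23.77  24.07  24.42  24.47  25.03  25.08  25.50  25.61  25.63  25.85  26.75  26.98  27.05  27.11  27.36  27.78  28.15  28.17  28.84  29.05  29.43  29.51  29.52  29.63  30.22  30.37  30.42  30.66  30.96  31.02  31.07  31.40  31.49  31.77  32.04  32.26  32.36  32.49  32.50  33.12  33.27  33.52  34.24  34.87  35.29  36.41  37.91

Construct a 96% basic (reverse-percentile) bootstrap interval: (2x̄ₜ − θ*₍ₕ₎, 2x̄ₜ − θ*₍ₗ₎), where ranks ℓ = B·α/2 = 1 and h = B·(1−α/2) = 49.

(23.85, 40.34)

Percentile endpoints at ranks 1 and 49: θ*₍1₎ = 19.92, θ*₍49₎ = 36.41.
Basic interval reflects these around x̄ₜ:
  lower = 2 × 30.13 − 36.41 = 23.85
  upper = 2 × 30.13 − 19.92 = 40.34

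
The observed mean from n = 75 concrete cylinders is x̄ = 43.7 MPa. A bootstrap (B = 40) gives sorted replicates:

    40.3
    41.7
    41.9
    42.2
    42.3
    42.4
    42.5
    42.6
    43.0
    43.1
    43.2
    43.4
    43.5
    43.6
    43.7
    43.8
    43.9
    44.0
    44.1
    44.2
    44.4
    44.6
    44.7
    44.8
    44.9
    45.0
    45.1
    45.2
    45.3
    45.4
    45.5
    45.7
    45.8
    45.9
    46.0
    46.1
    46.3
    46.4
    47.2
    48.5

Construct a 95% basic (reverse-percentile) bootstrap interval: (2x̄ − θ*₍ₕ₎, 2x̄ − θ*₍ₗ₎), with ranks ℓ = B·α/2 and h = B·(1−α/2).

(40.2, 47.1)

Percentile endpoints at ranks 1 and 39: θ*₍1₎ = 40.3, θ*₍39₎ = 47.2.
Basic interval reflects these around x̄:
  lower = 2 × 43.7 − 47.2 = 40.2
  upper = 2 × 43.7 − 40.3 = 47.1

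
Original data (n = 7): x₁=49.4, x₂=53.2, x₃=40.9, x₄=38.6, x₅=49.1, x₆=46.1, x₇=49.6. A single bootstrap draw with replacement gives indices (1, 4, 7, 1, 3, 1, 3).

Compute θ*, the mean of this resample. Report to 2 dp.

θ* = 45.46

Resample values: 49.4, 38.6, 49.6, 49.4, 40.9, 49.4, 40.9.
Mean = (49.4 + 38.6 + 49.6 + 49.4 + 40.9 + 49.4 + 40.9) / 7 = 318.20 / 7 = 45.46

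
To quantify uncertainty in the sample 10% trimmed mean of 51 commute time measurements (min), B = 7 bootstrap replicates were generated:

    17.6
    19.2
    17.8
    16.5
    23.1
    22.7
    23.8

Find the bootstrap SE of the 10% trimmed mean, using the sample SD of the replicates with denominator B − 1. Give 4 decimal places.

SE* = 3.0210

Bootstrap SE is the standard deviation of the 7 replicate 10% trimmed means.
Mean of replicates: (17.6 + 19.2 + 17.8 + 16.5 + 23.1 + 22.7 + 23.8) / 7 = 140.70000 / 7 = 20.10000
Sum of squared deviations: (−2.50000)² + (−0.90000)² + (−2.30000)² + (−3.60000)² + (+3.00000)² + (+2.60000)² + (+3.70000)² = 54.76000
Variance = 54.76000 / 6 = 9.12667
SE* = √9.12667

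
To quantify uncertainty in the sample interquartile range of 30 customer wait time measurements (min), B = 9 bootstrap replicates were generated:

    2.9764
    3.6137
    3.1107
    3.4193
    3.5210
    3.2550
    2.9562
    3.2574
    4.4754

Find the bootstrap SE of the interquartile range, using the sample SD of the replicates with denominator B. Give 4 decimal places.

SE* = 0.4370

Bootstrap SE is the standard deviation of the 9 replicate interquartile ranges.
Mean of replicates: (2.9764 + 3.6137 + 3.1107 + 3.4193 + 3.5210 + 3.2550 + 2.9562 + 3.2574 + 4.4754) / 9 = 30.58510 / 9 = 3.39834
Sum of squared deviations: (−0.42194)² + (+0.21536)² + (−0.28764)² + (+0.02096)² + (+0.12266)² + (−0.14334)² + (−0.44214)² + (−0.14094)² + (+1.07706)² = 1.71859
Variance = 1.71859 / 9 = 0.19095
SE* = √0.19095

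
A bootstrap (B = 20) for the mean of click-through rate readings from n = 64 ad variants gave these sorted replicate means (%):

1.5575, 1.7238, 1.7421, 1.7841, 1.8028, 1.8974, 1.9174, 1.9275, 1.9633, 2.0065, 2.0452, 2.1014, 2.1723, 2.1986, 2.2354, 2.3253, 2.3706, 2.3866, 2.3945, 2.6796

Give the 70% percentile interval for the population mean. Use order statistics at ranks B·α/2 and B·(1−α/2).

α = 0.30; lower rank = 20 × 0.150 = 3; upper rank = 20 × 0.850 = 17.
The 3rd smallest replicate is 1.7421; the 17th is 2.3706.

(1.7421, 2.3706)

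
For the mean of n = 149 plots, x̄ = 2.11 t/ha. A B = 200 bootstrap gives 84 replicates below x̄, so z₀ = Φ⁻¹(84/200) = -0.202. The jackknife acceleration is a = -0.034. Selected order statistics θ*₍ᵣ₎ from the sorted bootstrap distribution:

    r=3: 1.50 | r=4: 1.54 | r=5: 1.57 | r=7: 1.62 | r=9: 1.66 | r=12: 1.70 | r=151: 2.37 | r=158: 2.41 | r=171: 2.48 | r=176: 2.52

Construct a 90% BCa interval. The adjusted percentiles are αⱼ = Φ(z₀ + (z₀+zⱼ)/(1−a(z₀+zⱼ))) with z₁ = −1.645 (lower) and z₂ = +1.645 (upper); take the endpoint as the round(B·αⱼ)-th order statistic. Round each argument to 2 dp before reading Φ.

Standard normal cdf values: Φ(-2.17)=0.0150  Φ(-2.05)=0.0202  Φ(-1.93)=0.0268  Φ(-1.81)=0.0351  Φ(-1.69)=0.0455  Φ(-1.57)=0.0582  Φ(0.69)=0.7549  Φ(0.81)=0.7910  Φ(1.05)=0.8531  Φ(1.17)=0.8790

Lower: z₀ + z₁ = -0.202 + (-1.645) = -1.847; 1 − a(z₀+z₁) = 1 − (-0.034)(-1.847) = 0.9372; argument = -0.202 + (-1.847)/0.9372 = -2.1728 → -2.17.
α₁ = Φ(-2.17) = 0.0150; rank = round(200 × 0.0150) = 3; θ*₍3₎ = 1.50.
Upper: z₀ + z₂ = 1.443; 1 − a(z₀+z₂) = 1.0491; argument = 1.1735 → 1.17; α₂ = 0.8790; rank = 176; θ*₍176₎ = 2.52.

(1.50, 2.52)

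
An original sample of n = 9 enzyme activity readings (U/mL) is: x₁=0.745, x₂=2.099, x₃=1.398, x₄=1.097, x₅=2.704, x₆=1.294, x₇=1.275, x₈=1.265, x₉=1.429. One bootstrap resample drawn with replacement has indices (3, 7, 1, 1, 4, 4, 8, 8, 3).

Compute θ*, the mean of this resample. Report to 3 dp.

θ* = 1.143

Resample values: 1.398, 1.275, 0.745, 0.745, 1.097, 1.097, 1.265, 1.265, 1.398.
Mean = (1.398 + 1.275 + 0.745 + 0.745 + 1.097 + 1.097 + 1.265 + 1.265 + 1.398) / 9 = 10.2850 / 9 = 1.143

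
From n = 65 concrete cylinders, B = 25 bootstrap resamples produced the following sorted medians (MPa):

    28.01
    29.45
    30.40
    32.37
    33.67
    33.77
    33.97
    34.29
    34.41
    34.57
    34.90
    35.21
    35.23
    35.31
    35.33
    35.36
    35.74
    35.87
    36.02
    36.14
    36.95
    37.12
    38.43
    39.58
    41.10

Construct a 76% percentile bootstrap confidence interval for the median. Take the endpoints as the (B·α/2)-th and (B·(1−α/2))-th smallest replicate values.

(30.40, 37.12)

α = 0.24; lower rank = 25 × 0.120 = 3; upper rank = 25 × 0.880 = 22.
The 3rd smallest replicate is 30.40; the 22nd is 37.12.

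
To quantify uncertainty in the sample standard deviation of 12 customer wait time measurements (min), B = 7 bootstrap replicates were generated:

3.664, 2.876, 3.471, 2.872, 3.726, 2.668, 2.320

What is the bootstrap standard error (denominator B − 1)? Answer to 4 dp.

SE* = 0.5390

Bootstrap SE is the standard deviation of the 7 replicate standard deviations.
Mean of replicates: (3.664 + 2.876 + 3.471 + 2.872 + 3.726 + 2.668 + 2.320) / 7 = 21.59700 / 7 = 3.08529
Sum of squared deviations: (+0.57871)² + (−0.20929)² + (+0.38571)² + (−0.21329)² + (+0.64071)² + (−0.41729)² + (−0.76529)² = 1.74328
Variance = 1.74328 / 6 = 0.29055
SE* = √0.29055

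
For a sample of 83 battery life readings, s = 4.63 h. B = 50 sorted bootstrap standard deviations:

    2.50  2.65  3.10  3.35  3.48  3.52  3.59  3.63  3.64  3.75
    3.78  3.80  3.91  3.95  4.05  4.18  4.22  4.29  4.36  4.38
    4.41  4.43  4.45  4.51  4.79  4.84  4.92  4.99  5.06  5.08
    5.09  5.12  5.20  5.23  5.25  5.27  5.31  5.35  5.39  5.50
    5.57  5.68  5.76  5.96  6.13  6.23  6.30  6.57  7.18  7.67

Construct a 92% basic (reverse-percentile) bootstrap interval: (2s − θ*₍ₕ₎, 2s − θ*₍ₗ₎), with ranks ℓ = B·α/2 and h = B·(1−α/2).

Percentile endpoints at ranks 2 and 48: θ*₍2₎ = 2.65, θ*₍48₎ = 6.57.
Basic interval reflects these around s:
  lower = 2 × 4.63 − 6.57 = 2.69
  upper = 2 × 4.63 − 2.65 = 6.61

(2.69, 6.61)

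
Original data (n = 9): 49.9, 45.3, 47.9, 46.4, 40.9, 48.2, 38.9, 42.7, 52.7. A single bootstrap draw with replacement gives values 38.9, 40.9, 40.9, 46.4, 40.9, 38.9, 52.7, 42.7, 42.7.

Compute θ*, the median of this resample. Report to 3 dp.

θ* = 40.900

Sorted: 38.9, 38.9, 40.9, 40.9, 40.9, 42.7, 42.7, 46.4, 52.7
Median = middle value = 40.900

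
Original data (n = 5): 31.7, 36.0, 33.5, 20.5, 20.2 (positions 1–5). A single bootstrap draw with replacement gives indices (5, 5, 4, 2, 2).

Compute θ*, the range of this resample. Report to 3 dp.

Resample values: 20.2, 20.2, 20.5, 36.0, 36.0.
Range = 36.0 − 20.2 = 15.800

θ* = 15.800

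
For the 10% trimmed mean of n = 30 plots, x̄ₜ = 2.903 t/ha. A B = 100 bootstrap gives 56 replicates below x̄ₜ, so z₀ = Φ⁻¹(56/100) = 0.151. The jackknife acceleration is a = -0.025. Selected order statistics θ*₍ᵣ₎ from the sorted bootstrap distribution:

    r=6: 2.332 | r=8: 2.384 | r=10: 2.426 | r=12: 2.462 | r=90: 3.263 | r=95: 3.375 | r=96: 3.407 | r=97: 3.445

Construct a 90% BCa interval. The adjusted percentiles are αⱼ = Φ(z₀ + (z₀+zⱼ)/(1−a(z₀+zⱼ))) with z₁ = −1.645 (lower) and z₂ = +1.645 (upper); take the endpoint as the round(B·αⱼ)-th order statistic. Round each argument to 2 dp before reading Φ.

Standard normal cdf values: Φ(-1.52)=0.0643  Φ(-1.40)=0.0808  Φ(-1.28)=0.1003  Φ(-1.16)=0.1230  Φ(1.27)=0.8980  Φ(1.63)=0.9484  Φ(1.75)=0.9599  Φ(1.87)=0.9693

Lower: z₀ + z₁ = 0.151 + (-1.645) = -1.494; 1 − a(z₀+z₁) = 1 − (-0.025)(-1.494) = 0.9627; argument = 0.151 + (-1.494)/0.9627 = -1.4010 → -1.40.
α₁ = Φ(-1.40) = 0.0808; rank = round(100 × 0.0808) = 8; θ*₍8₎ = 2.384.
Upper: z₀ + z₂ = 1.796; 1 − a(z₀+z₂) = 1.0449; argument = 1.8698 → 1.87; α₂ = 0.9693; rank = 97; θ*₍97₎ = 3.445.

(2.384, 3.445)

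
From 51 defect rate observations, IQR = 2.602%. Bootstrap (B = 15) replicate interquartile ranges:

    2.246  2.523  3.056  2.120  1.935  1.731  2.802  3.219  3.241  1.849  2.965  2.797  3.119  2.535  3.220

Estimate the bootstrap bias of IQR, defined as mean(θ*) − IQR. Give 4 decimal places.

mean(θ*) = (2.246 + 2.523 + 3.056 + 2.120 + 1.935 + 1.731 + 2.802 + 3.219 + 3.241 + 1.849 + 2.965 + 2.797 + 3.119 + 2.535 + 3.220) / 15 = 2.62387
bias = 2.62387 − 2.602

bias = +0.0219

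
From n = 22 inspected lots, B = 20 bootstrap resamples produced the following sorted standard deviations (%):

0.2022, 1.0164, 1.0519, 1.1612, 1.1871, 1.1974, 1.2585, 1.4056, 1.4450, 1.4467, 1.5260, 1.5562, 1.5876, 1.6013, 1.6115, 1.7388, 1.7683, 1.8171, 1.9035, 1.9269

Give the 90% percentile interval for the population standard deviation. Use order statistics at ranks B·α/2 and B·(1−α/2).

(0.2022, 1.9035)

α = 0.10; lower rank = 20 × 0.050 = 1; upper rank = 20 × 0.950 = 19.
The 1st smallest replicate is 0.2022; the 19th is 1.9035.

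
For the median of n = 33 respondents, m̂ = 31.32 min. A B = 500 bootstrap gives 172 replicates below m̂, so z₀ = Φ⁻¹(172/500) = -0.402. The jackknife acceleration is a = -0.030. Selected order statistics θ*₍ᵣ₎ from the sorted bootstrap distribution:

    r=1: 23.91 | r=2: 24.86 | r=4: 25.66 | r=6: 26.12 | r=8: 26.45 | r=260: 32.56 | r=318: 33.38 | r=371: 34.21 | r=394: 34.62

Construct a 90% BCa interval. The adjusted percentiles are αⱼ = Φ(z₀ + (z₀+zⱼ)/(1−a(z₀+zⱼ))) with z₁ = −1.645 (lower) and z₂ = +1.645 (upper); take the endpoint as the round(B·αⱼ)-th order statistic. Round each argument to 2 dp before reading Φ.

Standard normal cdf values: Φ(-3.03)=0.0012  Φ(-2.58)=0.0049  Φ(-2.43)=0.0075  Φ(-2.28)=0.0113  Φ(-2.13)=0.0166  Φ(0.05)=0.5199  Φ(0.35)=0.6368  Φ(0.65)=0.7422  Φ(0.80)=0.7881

(24.86, 34.62)

Lower: z₀ + z₁ = -0.402 + (-1.645) = -2.047; 1 − a(z₀+z₁) = 1 − (-0.030)(-2.047) = 0.9386; argument = -0.402 + (-2.047)/0.9386 = -2.5829 → -2.58.
α₁ = Φ(-2.58) = 0.0049; rank = round(500 × 0.0049) = 2; θ*₍2₎ = 24.86.
Upper: z₀ + z₂ = 1.243; 1 − a(z₀+z₂) = 1.0373; argument = 0.7963 → 0.80; α₂ = 0.7881; rank = 394; θ*₍394₎ = 34.62.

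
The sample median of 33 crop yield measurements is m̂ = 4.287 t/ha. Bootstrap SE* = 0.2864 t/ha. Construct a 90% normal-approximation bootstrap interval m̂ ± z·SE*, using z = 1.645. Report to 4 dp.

(3.8159, 4.7581)

Margin = 1.645 × 0.2864 = 0.47113
Interval: 4.287 ± 0.47113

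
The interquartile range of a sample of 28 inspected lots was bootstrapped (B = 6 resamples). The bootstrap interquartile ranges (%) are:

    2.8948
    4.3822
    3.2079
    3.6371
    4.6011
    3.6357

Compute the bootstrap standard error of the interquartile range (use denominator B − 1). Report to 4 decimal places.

SE* = 0.6591

Bootstrap SE is the standard deviation of the 6 replicate interquartile ranges.
Mean of replicates: (2.8948 + 4.3822 + 3.2079 + 3.6371 + 4.6011 + 3.6357) / 6 = 22.35880 / 6 = 3.72647
Sum of squared deviations: (−0.83167)² + (+0.65573)² + (−0.51857)² + (−0.08937)² + (+0.87463)² + (−0.09077)² = 2.17178
Variance = 2.17178 / 5 = 0.43436
SE* = √0.43436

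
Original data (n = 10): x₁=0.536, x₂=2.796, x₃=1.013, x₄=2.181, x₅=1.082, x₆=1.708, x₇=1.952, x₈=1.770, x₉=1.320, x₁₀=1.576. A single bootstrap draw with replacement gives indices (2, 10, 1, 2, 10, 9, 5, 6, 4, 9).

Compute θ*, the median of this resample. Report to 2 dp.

Resample values: 2.796, 1.576, 0.536, 2.796, 1.576, 1.320, 1.082, 1.708, 2.181, 1.320.
Sorted: 0.536, 1.082, 1.320, 1.320, 1.576, 1.576, 1.708, 2.181, 2.796, 2.796
Median = average of the two middle values = 1.58

θ* = 1.58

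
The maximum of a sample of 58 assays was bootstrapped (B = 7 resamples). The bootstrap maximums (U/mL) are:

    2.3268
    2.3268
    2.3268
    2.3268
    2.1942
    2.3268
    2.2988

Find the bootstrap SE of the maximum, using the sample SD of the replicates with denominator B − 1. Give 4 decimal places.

Bootstrap SE is the standard deviation of the 7 replicate maximums.
Mean of replicates: (2.3268 + 2.3268 + 2.3268 + 2.3268 + 2.1942 + 2.3268 + 2.2988) / 7 = 16.12700 / 7 = 2.30386
Sum of squared deviations: (+0.02294)² + (+0.02294)² + (+0.02294)² + (+0.02294)² + (−0.10966)² + (+0.02294)² + (−0.00506)² = 0.01468
Variance = 0.01468 / 6 = 0.00245
SE* = √0.00245

SE* = 0.0495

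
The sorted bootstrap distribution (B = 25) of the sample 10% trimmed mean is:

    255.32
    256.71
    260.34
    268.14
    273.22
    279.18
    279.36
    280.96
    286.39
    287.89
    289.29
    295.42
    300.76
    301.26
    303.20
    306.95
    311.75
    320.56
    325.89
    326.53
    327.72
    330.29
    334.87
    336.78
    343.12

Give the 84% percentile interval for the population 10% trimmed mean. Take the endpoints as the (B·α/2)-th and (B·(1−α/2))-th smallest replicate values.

α = 0.16; lower rank = 25 × 0.080 = 2; upper rank = 25 × 0.920 = 23.
The 2nd smallest replicate is 256.71; the 23rd is 334.87.

(256.71, 334.87)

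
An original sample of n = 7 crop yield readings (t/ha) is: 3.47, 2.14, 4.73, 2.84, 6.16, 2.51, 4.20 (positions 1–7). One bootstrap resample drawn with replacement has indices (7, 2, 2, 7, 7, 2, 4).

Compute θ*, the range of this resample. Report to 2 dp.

θ* = 2.06

Resample values: 4.20, 2.14, 2.14, 4.20, 4.20, 2.14, 2.84.
Range = 4.20 − 2.14 = 2.06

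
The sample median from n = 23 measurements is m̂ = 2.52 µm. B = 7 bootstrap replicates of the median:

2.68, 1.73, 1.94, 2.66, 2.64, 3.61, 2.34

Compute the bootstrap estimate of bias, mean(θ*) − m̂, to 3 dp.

mean(θ*) = (2.68 + 1.73 + 1.94 + 2.66 + 2.64 + 3.61 + 2.34) / 7 = 2.5143
bias = 2.5143 − 2.52

bias = −0.006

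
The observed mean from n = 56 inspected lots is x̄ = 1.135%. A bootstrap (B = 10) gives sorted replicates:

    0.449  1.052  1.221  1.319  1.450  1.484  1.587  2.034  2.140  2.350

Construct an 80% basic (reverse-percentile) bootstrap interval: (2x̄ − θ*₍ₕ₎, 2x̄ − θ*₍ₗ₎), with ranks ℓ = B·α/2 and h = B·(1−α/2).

Percentile endpoints at ranks 1 and 9: θ*₍1₎ = 0.449, θ*₍9₎ = 2.140.
Basic interval reflects these around x̄:
  lower = 2 × 1.135 − 2.140 = 0.130
  upper = 2 × 1.135 − 0.449 = 1.821

(0.130, 1.821)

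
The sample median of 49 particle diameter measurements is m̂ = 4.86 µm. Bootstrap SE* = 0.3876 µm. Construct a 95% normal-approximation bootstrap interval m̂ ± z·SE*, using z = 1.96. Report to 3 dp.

Margin = 1.96 × 0.3876 = 0.7597
Interval: 4.86 ± 0.7597

(4.100, 5.620)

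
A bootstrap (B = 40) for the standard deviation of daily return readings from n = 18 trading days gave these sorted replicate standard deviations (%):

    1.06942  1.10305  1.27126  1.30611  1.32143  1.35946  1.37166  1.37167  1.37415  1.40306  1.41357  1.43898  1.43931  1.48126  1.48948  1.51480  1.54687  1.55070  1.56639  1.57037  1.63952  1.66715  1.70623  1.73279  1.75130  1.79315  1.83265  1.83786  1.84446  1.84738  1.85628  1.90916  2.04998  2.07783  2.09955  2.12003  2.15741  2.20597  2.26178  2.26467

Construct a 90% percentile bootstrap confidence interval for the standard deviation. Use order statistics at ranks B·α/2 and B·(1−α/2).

α = 0.10; lower rank = 40 × 0.050 = 2; upper rank = 40 × 0.950 = 38.
The 2nd smallest replicate is 1.10305; the 38th is 2.20597.

(1.10305, 2.20597)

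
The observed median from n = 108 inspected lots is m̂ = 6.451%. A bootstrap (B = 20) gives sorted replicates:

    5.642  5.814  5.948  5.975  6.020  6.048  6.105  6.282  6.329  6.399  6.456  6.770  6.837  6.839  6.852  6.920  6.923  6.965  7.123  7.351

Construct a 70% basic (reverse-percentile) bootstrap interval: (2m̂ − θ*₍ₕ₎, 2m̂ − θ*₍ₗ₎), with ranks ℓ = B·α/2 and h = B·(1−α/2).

Percentile endpoints at ranks 3 and 17: θ*₍3₎ = 5.948, θ*₍17₎ = 6.923.
Basic interval reflects these around m̂:
  lower = 2 × 6.451 − 6.923 = 5.979
  upper = 2 × 6.451 − 5.948 = 6.954

(5.979, 6.954)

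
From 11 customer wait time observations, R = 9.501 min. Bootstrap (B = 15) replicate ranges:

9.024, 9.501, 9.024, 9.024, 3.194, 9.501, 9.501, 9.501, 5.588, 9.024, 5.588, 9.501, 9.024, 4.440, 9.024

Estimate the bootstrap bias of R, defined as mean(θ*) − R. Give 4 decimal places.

mean(θ*) = (9.024 + 9.501 + 9.024 + 9.024 + 3.194 + 9.501 + 9.501 + 9.501 + 5.588 + 9.024 + 5.588 + 9.501 + 9.024 + 4.440 + 9.024) / 15 = 8.03060
bias = 8.03060 − 9.501

bias = −1.4704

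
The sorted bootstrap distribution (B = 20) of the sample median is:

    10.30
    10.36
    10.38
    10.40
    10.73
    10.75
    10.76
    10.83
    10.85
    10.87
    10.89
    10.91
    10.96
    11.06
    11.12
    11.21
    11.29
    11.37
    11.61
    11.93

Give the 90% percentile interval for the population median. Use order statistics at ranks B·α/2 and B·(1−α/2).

α = 0.10; lower rank = 20 × 0.050 = 1; upper rank = 20 × 0.950 = 19.
The 1st smallest replicate is 10.30; the 19th is 11.61.

(10.30, 11.61)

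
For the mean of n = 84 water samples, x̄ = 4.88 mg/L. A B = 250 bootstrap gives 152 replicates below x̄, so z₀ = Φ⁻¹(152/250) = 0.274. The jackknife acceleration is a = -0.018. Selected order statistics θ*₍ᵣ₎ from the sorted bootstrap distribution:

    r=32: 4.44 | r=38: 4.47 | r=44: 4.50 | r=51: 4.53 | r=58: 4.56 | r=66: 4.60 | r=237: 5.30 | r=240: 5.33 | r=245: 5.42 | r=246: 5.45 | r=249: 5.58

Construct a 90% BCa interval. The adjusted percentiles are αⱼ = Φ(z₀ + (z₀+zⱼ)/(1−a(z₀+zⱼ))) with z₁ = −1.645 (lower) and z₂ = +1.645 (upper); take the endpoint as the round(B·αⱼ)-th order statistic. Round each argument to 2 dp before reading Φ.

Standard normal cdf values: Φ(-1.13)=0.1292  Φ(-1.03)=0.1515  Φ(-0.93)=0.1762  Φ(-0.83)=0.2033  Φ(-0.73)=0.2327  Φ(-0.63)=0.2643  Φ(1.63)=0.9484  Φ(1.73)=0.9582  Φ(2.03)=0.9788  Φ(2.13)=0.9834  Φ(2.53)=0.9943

Lower: z₀ + z₁ = 0.274 + (-1.645) = -1.371; 1 − a(z₀+z₁) = 1 − (-0.018)(-1.371) = 0.9753; argument = 0.274 + (-1.371)/0.9753 = -1.1317 → -1.13.
α₁ = Φ(-1.13) = 0.1292; rank = round(250 × 0.1292) = 32; θ*₍32₎ = 4.44.
Upper: z₀ + z₂ = 1.919; 1 − a(z₀+z₂) = 1.0345; argument = 2.1289 → 2.13; α₂ = 0.9834; rank = 246; θ*₍246₎ = 5.45.

(4.44, 5.45)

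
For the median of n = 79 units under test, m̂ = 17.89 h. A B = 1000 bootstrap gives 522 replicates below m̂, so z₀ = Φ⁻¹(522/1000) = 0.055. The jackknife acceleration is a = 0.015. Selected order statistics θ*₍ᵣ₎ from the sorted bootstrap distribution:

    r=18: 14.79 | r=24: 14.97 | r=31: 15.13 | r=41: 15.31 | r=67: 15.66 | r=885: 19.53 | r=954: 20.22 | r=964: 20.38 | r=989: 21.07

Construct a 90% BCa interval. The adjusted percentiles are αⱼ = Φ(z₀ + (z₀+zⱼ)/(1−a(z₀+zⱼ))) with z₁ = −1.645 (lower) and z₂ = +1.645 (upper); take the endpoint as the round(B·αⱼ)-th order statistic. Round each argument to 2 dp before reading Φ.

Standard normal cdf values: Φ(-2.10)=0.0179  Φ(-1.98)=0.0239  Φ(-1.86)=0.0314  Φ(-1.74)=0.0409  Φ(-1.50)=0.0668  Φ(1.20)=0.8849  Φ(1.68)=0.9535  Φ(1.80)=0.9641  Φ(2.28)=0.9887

Lower: z₀ + z₁ = 0.055 + (-1.645) = -1.590; 1 − a(z₀+z₁) = 1 − (0.015)(-1.590) = 1.0238; argument = 0.055 + (-1.590)/1.0238 = -1.4980 → -1.50.
α₁ = Φ(-1.50) = 0.0668; rank = round(1000 × 0.0668) = 67; θ*₍67₎ = 15.66.
Upper: z₀ + z₂ = 1.700; 1 − a(z₀+z₂) = 0.9745; argument = 1.7995 → 1.80; α₂ = 0.9641; rank = 964; θ*₍964₎ = 20.38.

(15.66, 20.38)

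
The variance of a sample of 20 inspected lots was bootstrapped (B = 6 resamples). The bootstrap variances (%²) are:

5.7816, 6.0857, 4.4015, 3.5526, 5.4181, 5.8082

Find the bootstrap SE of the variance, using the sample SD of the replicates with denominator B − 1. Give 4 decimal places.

SE* = 0.9887

Bootstrap SE is the standard deviation of the 6 replicate variances.
Mean of replicates: (5.7816 + 6.0857 + 4.4015 + 3.5526 + 5.4181 + 5.8082) / 6 = 31.04770 / 6 = 5.17462
Sum of squared deviations: (+0.60698)² + (+0.91108)² + (−0.77312)² + (−1.62202)² + (+0.24348)² + (+0.63358)² = 4.88786
Variance = 4.88786 / 5 = 0.97757
SE* = √0.97757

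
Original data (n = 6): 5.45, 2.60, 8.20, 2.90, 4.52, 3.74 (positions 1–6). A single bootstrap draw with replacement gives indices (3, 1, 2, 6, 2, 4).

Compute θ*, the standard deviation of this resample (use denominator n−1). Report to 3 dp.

θ* = 2.217

Resample values: 8.20, 5.45, 2.60, 3.74, 2.60, 2.90.
Mean = 4.2483; sum of squared deviations = 24.5701
s² = 24.5701 / 5 = 4.9140
s = √4.9140 = 2.217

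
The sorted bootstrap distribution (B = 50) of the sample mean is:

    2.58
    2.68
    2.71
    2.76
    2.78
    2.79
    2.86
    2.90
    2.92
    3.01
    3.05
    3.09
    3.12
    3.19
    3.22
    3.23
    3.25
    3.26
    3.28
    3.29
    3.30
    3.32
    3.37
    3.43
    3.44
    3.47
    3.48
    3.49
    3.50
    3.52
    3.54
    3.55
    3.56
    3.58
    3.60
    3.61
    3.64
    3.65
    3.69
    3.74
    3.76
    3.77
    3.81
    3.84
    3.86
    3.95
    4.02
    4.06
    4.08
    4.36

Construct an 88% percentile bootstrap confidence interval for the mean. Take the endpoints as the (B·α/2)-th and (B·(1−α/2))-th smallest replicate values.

(2.71, 4.02)

α = 0.12; lower rank = 50 × 0.060 = 3; upper rank = 50 × 0.940 = 47.
The 3rd smallest replicate is 2.71; the 47th is 4.02.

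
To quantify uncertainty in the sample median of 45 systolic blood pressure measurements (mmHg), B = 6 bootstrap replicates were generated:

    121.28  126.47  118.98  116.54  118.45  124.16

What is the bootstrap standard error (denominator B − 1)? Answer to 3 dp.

SE* = 3.754

Bootstrap SE is the standard deviation of the 6 replicate medians.
Mean of replicates: (121.28 + 126.47 + 118.98 + 116.54 + 118.45 + 124.16) / 6 = 725.8800 / 6 = 120.9800
Sum of squared deviations: (+0.3000)² + (+5.4900)² + (−2.0000)² + (−4.4400)² + (−2.5300)² + (+3.1800)² = 70.4570
Variance = 70.4570 / 5 = 14.0914
SE* = √14.0914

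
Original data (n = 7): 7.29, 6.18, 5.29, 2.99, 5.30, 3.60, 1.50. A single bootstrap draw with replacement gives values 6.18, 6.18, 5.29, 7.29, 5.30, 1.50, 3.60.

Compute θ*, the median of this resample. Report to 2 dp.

Sorted: 1.50, 3.60, 5.29, 5.30, 6.18, 6.18, 7.29
Median = middle value = 5.30

θ* = 5.30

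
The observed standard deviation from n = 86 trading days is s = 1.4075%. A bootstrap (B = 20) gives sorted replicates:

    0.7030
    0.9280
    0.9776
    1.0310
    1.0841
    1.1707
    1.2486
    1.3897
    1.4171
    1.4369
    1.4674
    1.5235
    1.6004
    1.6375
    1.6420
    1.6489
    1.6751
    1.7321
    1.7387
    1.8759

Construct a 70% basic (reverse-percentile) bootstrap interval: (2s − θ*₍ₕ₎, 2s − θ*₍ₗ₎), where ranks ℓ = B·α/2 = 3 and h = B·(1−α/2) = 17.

Percentile endpoints at ranks 3 and 17: θ*₍3₎ = 0.9776, θ*₍17₎ = 1.6751.
Basic interval reflects these around s:
  lower = 2 × 1.4075 − 1.6751 = 1.1399
  upper = 2 × 1.4075 − 0.9776 = 1.8374

(1.1399, 1.8374)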